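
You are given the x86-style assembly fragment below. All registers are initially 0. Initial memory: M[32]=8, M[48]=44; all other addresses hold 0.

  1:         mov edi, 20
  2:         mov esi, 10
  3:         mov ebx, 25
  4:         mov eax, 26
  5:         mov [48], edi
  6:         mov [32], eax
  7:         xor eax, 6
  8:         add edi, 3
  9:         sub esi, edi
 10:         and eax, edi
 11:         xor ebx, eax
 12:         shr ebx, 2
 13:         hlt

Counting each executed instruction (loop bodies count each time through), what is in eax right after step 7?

28

mov edi, 20 → edi=20
mov esi, 10 → esi=10
mov ebx, 25 → ebx=25
mov eax, 26 → eax=26
mov [48], edi → M[48]=20
mov [32], eax → M[32]=26
xor eax, 6 → eax=26^6=28
After step 7: eax = 28.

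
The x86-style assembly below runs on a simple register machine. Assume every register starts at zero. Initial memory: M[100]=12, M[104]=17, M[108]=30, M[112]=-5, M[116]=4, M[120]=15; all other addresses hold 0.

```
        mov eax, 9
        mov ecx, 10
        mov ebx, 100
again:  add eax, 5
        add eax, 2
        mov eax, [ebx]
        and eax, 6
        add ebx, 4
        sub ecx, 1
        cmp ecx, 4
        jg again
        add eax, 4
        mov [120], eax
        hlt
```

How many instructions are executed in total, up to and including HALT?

eax=9
ecx=10
ebx=100
eax=9+5=14
eax=14+2=16
eax=M[100]=12
eax=12&6=4
ebx=100+4=104
ecx=10-1=9
cmp ecx, 4  (cmp 9,4)
jg again: taken
eax=4+5=9
eax=9+2=11
eax=M[104]=17
eax=17&6=0
ebx=104+4=108
ecx=9-1=8
cmp ecx, 4  (cmp 8,4)
jg again: taken
eax=0+5=5
eax=5+2=7
eax=M[108]=30
eax=30&6=6
ebx=108+4=112
ecx=8-1=7
cmp ecx, 4  (cmp 7,4)
jg again: taken
eax=6+5=11
eax=11+2=13
eax=M[112]=-5
eax=(-5)&6=2
ebx=112+4=116
ecx=7-1=6
cmp ecx, 4  (cmp 6,4)
jg again: taken
eax=2+5=7
eax=7+2=9
eax=M[116]=4
eax=4&6=4
ebx=116+4=120
ecx=6-1=5
cmp ecx, 4  (cmp 5,4)
jg again: taken
eax=4+5=9
eax=9+2=11
eax=M[120]=15
eax=15&6=6
ebx=120+4=124
ecx=5-1=4
cmp ecx, 4  (cmp 4,4)
jg again: not taken
eax=6+4=10
mov [120], eax → M[120]=10
halt.
Total executed instructions: 54.

54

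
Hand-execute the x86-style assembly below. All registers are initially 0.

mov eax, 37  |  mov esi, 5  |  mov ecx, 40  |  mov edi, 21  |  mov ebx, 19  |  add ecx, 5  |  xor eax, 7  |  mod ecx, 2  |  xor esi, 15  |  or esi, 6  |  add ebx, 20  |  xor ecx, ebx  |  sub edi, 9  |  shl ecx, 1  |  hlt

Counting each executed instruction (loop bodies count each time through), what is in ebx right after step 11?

39

mov eax, 37 → eax=37
mov esi, 5 → esi=5
mov ecx, 40 → ecx=40
mov edi, 21 → edi=21
mov ebx, 19 → ebx=19
add ecx, 5 → ecx=40+5=45
xor eax, 7 → eax=37^7=34
mod ecx, 2 → ecx=45%2=1
xor esi, 15 → esi=5^15=10
or esi, 6 → esi=10|6=14
add ebx, 20 → ebx=19+20=39
After step 11: ebx = 39.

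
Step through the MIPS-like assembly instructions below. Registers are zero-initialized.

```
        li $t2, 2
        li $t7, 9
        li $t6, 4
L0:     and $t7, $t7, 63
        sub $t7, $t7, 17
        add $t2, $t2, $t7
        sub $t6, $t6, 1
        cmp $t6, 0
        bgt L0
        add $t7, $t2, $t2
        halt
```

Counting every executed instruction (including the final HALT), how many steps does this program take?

$t2=2
$t7=9
$t6=4
$t7=9&63=9
$t7=9-17=-8
$t2=2+(-8)=-6
$t6=4-1=3
cmp $t6, 0  (cmp 3,0)
bgt L0: taken
$t7=(-8)&63=56
$t7=56-17=39
$t2=(-6)+39=33
$t6=3-1=2
cmp $t6, 0  (cmp 2,0)
bgt L0: taken
$t7=39&63=39
$t7=39-17=22
$t2=33+22=55
$t6=2-1=1
cmp $t6, 0  (cmp 1,0)
bgt L0: taken
$t7=22&63=22
$t7=22-17=5
$t2=55+5=60
$t6=1-1=0
cmp $t6, 0  (cmp 0,0)
bgt L0: not taken
$t7=60+60=120
halt.
Total executed instructions: 29.

29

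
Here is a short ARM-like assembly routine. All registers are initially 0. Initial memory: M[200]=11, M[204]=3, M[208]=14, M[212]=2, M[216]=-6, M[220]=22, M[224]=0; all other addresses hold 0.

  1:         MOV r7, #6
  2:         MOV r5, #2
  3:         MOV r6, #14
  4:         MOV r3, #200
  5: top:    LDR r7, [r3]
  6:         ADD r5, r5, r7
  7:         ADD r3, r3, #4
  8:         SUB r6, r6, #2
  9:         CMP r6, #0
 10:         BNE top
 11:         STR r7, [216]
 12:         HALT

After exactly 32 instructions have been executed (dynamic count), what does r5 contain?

after MOV r7, #6: r7=6
after MOV r5, #2: r5=2
after MOV r6, #14: r6=14
after MOV r3, #200: r3=200
after LDR r7, [r3]: r7=M[200]=11
after ADD r5, r5, r7: r5=2+11=13
after ADD r3, r3, #4: r3=200+4=204
after SUB r6, r6, #2: r6=14-2=12
CMP r6, #0  (cmp 12,0)
BNE top: taken
after LDR r7, [r3]: r7=M[204]=3
after ADD r5, r5, r7: r5=13+3=16
after ADD r3, r3, #4: r3=204+4=208
after SUB r6, r6, #2: r6=12-2=10
CMP r6, #0  (cmp 10,0)
BNE top: taken
after LDR r7, [r3]: r7=M[208]=14
after ADD r5, r5, r7: r5=16+14=30
after ADD r3, r3, #4: r3=208+4=212
after SUB r6, r6, #2: r6=10-2=8
CMP r6, #0  (cmp 8,0)
BNE top: taken
after LDR r7, [r3]: r7=M[212]=2
after ADD r5, r5, r7: r5=30+2=32
after ADD r3, r3, #4: r3=212+4=216
after SUB r6, r6, #2: r6=8-2=6
CMP r6, #0  (cmp 6,0)
BNE top: taken
after LDR r7, [r3]: r7=M[216]=-6
after ADD r5, r5, r7: r5=32+(-6)=26
after ADD r3, r3, #4: r3=216+4=220
after SUB r6, r6, #2: r6=6-2=4
After step 32: r5 = 26.

26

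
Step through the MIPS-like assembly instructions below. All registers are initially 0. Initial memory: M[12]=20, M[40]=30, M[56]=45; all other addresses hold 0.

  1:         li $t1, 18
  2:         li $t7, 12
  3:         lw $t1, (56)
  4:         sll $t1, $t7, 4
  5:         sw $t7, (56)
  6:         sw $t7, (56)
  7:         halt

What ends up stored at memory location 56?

12

$t1=18
$t7=12
$t1=M[56]=45
$t1=12<<4=192
sw $t7, (56) → M[56]=12
sw $t7, (56) → M[56]=12
halt.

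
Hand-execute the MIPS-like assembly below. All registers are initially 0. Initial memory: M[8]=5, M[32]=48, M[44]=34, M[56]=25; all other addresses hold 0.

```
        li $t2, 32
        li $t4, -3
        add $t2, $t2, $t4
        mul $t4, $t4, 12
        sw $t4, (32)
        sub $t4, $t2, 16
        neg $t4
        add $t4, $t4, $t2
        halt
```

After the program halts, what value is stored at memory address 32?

after li $t2, 32: $t2=32
after li $t4, -3: $t4=-3
after add $t2, $t2, $t4: $t2=32+(-3)=29
after mul $t4, $t4, 12: $t4=(-3)*12=-36
sw $t4, (32) → M[32]=-36
after sub $t4, $t2, 16: $t4=29-16=13
after neg $t4: $t4=-(13)=-13
after add $t4, $t4, $t2: $t4=(-13)+29=16
halt.

-36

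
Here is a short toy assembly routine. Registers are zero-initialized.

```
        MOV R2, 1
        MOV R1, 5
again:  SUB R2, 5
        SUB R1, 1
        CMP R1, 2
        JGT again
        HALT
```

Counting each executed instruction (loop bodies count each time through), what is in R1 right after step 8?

after MOV R2, 1: R2=1
after MOV R1, 5: R1=5
after SUB R2, 5: R2=1-5=-4
after SUB R1, 1: R1=5-1=4
CMP R1, 2  (cmp 4,2)
JGT again: taken
after SUB R2, 5: R2=(-4)-5=-9
after SUB R1, 1: R1=4-1=3
After step 8: R1 = 3.

3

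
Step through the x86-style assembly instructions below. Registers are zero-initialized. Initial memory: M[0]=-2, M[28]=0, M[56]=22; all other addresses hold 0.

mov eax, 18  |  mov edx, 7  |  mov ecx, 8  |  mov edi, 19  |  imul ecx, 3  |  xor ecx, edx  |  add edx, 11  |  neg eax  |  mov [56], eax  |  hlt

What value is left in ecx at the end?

31

mov eax, 18 → eax=18
mov edx, 7 → edx=7
mov ecx, 8 → ecx=8
mov edi, 19 → edi=19
imul ecx, 3 → ecx=8*3=24
xor ecx, edx → ecx=24^7=31
add edx, 11 → edx=7+11=18
neg eax → eax=-(18)=-18
mov [56], eax → M[56]=-18
halt.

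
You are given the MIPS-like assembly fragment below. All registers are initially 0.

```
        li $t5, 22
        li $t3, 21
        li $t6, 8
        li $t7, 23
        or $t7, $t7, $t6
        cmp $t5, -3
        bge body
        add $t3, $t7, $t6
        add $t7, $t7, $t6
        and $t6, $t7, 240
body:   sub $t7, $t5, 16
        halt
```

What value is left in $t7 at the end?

6

$t5=22
$t3=21
$t6=8
$t7=23
$t7=23|8=31
cmp $t5, -3  (cmp 22,-3)
bge body: taken
$t7=22-16=6
halt.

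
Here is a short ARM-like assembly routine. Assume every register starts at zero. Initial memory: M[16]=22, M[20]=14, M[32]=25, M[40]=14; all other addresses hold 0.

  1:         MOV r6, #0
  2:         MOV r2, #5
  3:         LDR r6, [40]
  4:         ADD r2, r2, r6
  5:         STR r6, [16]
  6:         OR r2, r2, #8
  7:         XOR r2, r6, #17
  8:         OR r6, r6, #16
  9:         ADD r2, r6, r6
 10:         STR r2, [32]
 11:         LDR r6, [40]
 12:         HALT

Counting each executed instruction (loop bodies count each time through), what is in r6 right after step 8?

30

r6=0
r2=5
r6=M[40]=14
r2=5+14=19
STR r6, [16] → M[16]=14
r2=19|8=27
r2=14^17=31
r6=14|16=30
After step 8: r6 = 30.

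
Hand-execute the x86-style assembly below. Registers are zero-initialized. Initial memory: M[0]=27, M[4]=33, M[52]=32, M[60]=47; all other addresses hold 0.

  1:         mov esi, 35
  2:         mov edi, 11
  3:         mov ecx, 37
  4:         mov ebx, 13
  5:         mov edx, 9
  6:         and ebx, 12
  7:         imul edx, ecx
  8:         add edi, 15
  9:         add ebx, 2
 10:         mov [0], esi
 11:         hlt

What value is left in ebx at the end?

14

esi=35
edi=11
ecx=37
ebx=13
edx=9
ebx=13&12=12
edx=9*37=333
edi=11+15=26
ebx=12+2=14
mov [0], esi → M[0]=35
halt.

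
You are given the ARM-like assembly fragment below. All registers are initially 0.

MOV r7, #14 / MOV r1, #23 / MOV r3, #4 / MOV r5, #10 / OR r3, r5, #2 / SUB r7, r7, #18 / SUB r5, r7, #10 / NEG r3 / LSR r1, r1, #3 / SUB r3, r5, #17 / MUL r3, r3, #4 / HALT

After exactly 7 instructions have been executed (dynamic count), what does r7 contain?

r7=14
r1=23
r3=4
r5=10
r3=10|2=10
r7=14-18=-4
r5=(-4)-10=-14
After step 7: r7 = -4.

-4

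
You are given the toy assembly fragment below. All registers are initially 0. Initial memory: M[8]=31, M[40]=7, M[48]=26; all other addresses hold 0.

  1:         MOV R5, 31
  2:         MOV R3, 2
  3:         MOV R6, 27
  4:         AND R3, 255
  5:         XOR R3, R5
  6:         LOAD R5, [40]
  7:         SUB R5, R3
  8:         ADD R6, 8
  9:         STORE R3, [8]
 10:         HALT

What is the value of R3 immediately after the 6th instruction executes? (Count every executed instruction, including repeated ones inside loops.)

29

R5=31
R3=2
R6=27
R3=2&255=2
R3=2^31=29
R5=M[40]=7
After step 6: R3 = 29.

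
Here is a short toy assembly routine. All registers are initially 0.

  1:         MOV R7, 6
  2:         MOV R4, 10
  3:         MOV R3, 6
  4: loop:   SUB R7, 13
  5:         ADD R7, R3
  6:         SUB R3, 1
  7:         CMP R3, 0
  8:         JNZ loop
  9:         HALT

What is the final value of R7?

after MOV R7, 6: R7=6
after MOV R4, 10: R4=10
after MOV R3, 6: R3=6
after SUB R7, 13: R7=6-13=-7
after ADD R7, R3: R7=(-7)+6=-1
after SUB R3, 1: R3=6-1=5
CMP R3, 0  (cmp 5,0)
JNZ loop: taken
after SUB R7, 13: R7=(-1)-13=-14
after ADD R7, R3: R7=(-14)+5=-9
after SUB R3, 1: R3=5-1=4
CMP R3, 0  (cmp 4,0)
JNZ loop: taken
after SUB R7, 13: R7=(-9)-13=-22
after ADD R7, R3: R7=(-22)+4=-18
after SUB R3, 1: R3=4-1=3
CMP R3, 0  (cmp 3,0)
JNZ loop: taken
after SUB R7, 13: R7=(-18)-13=-31
after ADD R7, R3: R7=(-31)+3=-28
after SUB R3, 1: R3=3-1=2
CMP R3, 0  (cmp 2,0)
JNZ loop: taken
after SUB R7, 13: R7=(-28)-13=-41
after ADD R7, R3: R7=(-41)+2=-39
after SUB R3, 1: R3=2-1=1
CMP R3, 0  (cmp 1,0)
JNZ loop: taken
after SUB R7, 13: R7=(-39)-13=-52
after ADD R7, R3: R7=(-52)+1=-51
after SUB R3, 1: R3=1-1=0
CMP R3, 0  (cmp 0,0)
JNZ loop: not taken
halt.

-51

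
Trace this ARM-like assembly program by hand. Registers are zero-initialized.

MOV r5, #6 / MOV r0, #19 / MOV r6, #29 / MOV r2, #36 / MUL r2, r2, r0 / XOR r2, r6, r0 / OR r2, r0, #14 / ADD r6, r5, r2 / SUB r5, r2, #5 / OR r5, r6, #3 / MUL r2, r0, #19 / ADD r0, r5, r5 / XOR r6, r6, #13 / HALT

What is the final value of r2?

361

r5=6
r0=19
r6=29
r2=36
r2=36*19=684
r2=29^19=14
r2=19|14=31
r6=6+31=37
r5=31-5=26
r5=37|3=39
r2=19*19=361
r0=39+39=78
r6=37^13=40
halt.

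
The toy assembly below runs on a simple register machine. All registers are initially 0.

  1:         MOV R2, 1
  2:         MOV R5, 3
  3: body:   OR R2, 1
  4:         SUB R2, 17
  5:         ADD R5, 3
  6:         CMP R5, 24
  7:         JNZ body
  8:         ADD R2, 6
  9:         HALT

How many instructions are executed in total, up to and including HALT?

39

R2=1
R5=3
R2=1|1=1
R2=1-17=-16
R5=3+3=6
CMP R5, 24  (cmp 6,24)
JNZ body: taken
R2=(-16)|1=-15
R2=(-15)-17=-32
R5=6+3=9
CMP R5, 24  (cmp 9,24)
JNZ body: taken
R2=(-32)|1=-31
R2=(-31)-17=-48
R5=9+3=12
CMP R5, 24  (cmp 12,24)
JNZ body: taken
R2=(-48)|1=-47
R2=(-47)-17=-64
R5=12+3=15
CMP R5, 24  (cmp 15,24)
JNZ body: taken
R2=(-64)|1=-63
R2=(-63)-17=-80
R5=15+3=18
CMP R5, 24  (cmp 18,24)
JNZ body: taken
R2=(-80)|1=-79
R2=(-79)-17=-96
R5=18+3=21
CMP R5, 24  (cmp 21,24)
JNZ body: taken
R2=(-96)|1=-95
R2=(-95)-17=-112
R5=21+3=24
CMP R5, 24  (cmp 24,24)
JNZ body: not taken
R2=(-112)+6=-106
halt.
Total executed instructions: 39.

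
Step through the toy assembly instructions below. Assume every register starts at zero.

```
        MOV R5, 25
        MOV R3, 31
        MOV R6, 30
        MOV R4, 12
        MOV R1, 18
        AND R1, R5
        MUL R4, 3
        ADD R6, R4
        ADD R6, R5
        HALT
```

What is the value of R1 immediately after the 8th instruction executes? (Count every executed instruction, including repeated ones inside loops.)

16

R5=25
R3=31
R6=30
R4=12
R1=18
R1=18&25=16
R4=12*3=36
R6=30+36=66
After step 8: R1 = 16.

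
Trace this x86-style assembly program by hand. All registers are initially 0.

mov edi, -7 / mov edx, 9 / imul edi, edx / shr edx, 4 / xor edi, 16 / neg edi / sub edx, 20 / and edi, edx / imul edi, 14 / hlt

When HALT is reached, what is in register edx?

after mov edi, -7: edi=-7
after mov edx, 9: edx=9
after imul edi, edx: edi=(-7)*9=-63
after shr edx, 4: edx=9>>4=0
after xor edi, 16: edi=(-63)^16=-47
after neg edi: edi=-(-47)=47
after sub edx, 20: edx=0-20=-20
after and edi, edx: edi=47&(-20)=44
after imul edi, 14: edi=44*14=616
halt.

-20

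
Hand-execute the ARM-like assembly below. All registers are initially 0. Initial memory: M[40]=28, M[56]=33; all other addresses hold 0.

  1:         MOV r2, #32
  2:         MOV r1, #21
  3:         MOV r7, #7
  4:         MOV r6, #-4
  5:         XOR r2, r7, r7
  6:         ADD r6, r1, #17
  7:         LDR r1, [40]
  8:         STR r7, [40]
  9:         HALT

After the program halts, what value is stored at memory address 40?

7

MOV r2, #32 → r2=32
MOV r1, #21 → r1=21
MOV r7, #7 → r7=7
MOV r6, #-4 → r6=-4
XOR r2, r7, r7 → r2=7^7=0
ADD r6, r1, #17 → r6=21+17=38
LDR r1, [40] → r1=M[40]=28
STR r7, [40] → M[40]=7
halt.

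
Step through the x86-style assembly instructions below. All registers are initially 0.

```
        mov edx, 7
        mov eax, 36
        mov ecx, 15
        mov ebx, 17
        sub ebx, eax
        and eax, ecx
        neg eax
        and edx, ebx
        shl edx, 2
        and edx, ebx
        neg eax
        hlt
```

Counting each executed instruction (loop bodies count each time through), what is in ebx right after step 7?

-19

edx=7
eax=36
ecx=15
ebx=17
ebx=17-36=-19
eax=36&15=4
eax=-(4)=-4
After step 7: ebx = -19.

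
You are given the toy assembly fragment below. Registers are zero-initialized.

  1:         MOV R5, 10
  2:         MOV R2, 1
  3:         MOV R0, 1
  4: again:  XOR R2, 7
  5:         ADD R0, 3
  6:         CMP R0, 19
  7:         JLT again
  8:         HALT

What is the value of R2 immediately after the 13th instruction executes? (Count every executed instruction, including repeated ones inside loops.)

MOV R5, 10 → R5=10
MOV R2, 1 → R2=1
MOV R0, 1 → R0=1
XOR R2, 7 → R2=1^7=6
ADD R0, 3 → R0=1+3=4
CMP R0, 19  (cmp 4,19)
JLT again: taken
XOR R2, 7 → R2=6^7=1
ADD R0, 3 → R0=4+3=7
CMP R0, 19  (cmp 7,19)
JLT again: taken
XOR R2, 7 → R2=1^7=6
ADD R0, 3 → R0=7+3=10
After step 13: R2 = 6.

6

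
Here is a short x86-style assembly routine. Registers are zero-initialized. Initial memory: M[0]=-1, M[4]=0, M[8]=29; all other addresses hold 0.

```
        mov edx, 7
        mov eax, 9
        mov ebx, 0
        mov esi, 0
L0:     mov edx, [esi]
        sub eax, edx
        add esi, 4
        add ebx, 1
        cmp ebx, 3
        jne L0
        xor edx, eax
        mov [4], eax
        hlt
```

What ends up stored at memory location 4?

edx=7
eax=9
ebx=0
esi=0
edx=M[0]=-1
eax=9-(-1)=10
esi=0+4=4
ebx=0+1=1
cmp ebx, 3  (cmp 1,3)
jne L0: taken
edx=M[4]=0
eax=10-0=10
esi=4+4=8
ebx=1+1=2
cmp ebx, 3  (cmp 2,3)
jne L0: taken
edx=M[8]=29
eax=10-29=-19
esi=8+4=12
ebx=2+1=3
cmp ebx, 3  (cmp 3,3)
jne L0: not taken
edx=29^(-19)=-16
mov [4], eax → M[4]=-19
halt.

-19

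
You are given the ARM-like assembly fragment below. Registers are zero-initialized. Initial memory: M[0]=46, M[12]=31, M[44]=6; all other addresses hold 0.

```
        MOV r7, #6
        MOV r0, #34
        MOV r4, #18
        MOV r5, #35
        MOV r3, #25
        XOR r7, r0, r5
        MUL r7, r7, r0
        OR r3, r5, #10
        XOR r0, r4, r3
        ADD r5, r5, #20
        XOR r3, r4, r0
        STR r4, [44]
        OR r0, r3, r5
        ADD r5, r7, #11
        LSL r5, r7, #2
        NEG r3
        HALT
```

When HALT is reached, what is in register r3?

after MOV r7, #6: r7=6
after MOV r0, #34: r0=34
after MOV r4, #18: r4=18
after MOV r5, #35: r5=35
after MOV r3, #25: r3=25
after XOR r7, r0, r5: r7=34^35=1
after MUL r7, r7, r0: r7=1*34=34
after OR r3, r5, #10: r3=35|10=43
after XOR r0, r4, r3: r0=18^43=57
after ADD r5, r5, #20: r5=35+20=55
after XOR r3, r4, r0: r3=18^57=43
STR r4, [44] → M[44]=18
after OR r0, r3, r5: r0=43|55=63
after ADD r5, r7, #11: r5=34+11=45
after LSL r5, r7, #2: r5=34<<2=136
after NEG r3: r3=-(43)=-43
halt.

-43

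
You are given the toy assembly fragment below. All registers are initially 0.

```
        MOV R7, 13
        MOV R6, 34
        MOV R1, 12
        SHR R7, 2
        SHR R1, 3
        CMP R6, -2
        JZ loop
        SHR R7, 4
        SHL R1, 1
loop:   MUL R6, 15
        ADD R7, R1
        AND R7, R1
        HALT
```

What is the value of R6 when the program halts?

MOV R7, 13 → R7=13
MOV R6, 34 → R6=34
MOV R1, 12 → R1=12
SHR R7, 2 → R7=13>>2=3
SHR R1, 3 → R1=12>>3=1
CMP R6, -2  (cmp 34,-2)
JZ loop: not taken
SHR R7, 4 → R7=3>>4=0
SHL R1, 1 → R1=1<<1=2
MUL R6, 15 → R6=34*15=510
ADD R7, R1 → R7=0+2=2
AND R7, R1 → R7=2&2=2
halt.

510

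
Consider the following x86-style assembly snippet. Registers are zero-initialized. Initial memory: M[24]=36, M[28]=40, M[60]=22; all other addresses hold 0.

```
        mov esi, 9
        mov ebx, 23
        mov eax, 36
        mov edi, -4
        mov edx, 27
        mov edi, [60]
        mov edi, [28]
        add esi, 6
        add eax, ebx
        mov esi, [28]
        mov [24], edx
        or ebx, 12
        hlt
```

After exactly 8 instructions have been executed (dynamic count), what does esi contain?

mov esi, 9 → esi=9
mov ebx, 23 → ebx=23
mov eax, 36 → eax=36
mov edi, -4 → edi=-4
mov edx, 27 → edx=27
mov edi, [60] → edi=M[60]=22
mov edi, [28] → edi=M[28]=40
add esi, 6 → esi=9+6=15
After step 8: esi = 15.

15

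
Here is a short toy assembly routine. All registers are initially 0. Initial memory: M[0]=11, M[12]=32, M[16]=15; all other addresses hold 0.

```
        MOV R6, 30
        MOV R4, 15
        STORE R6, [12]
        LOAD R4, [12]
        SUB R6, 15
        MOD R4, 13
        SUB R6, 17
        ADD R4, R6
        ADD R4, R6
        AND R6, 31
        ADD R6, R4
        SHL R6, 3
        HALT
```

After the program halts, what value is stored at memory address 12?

30

R6=30
R4=15
STORE R6, [12] → M[12]=30
R4=M[12]=30
R6=30-15=15
R4=30%13=4
R6=15-17=-2
R4=4+(-2)=2
R4=2+(-2)=0
R6=(-2)&31=30
R6=30+0=30
R6=30<<3=240
halt.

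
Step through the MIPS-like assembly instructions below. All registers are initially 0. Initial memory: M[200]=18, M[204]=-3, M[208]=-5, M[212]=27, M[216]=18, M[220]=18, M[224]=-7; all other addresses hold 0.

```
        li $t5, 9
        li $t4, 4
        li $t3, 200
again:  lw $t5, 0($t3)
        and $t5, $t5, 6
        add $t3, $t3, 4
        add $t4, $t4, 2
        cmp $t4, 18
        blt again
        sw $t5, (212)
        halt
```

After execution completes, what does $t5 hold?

0

$t5=9
$t4=4
$t3=200
$t5=M[200]=18
$t5=18&6=2
$t3=200+4=204
$t4=4+2=6
cmp $t4, 18  (cmp 6,18)
blt again: taken
$t5=M[204]=-3
$t5=(-3)&6=4
$t3=204+4=208
$t4=6+2=8
cmp $t4, 18  (cmp 8,18)
blt again: taken
$t5=M[208]=-5
$t5=(-5)&6=2
$t3=208+4=212
$t4=8+2=10
cmp $t4, 18  (cmp 10,18)
blt again: taken
$t5=M[212]=27
$t5=27&6=2
$t3=212+4=216
$t4=10+2=12
cmp $t4, 18  (cmp 12,18)
blt again: taken
$t5=M[216]=18
$t5=18&6=2
$t3=216+4=220
$t4=12+2=14
cmp $t4, 18  (cmp 14,18)
blt again: taken
$t5=M[220]=18
$t5=18&6=2
$t3=220+4=224
$t4=14+2=16
cmp $t4, 18  (cmp 16,18)
blt again: taken
$t5=M[224]=-7
$t5=(-7)&6=0
$t3=224+4=228
$t4=16+2=18
cmp $t4, 18  (cmp 18,18)
blt again: not taken
sw $t5, (212) → M[212]=0
halt.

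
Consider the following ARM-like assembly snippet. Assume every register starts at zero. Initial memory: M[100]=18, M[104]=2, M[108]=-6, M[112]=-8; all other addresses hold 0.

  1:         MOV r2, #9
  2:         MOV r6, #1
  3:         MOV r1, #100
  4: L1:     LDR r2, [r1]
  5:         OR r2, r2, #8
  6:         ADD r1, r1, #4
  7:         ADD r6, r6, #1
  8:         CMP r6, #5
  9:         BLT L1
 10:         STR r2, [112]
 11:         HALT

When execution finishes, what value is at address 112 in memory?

-8

after MOV r2, #9: r2=9
after MOV r6, #1: r6=1
after MOV r1, #100: r1=100
after LDR r2, [r1]: r2=M[100]=18
after OR r2, r2, #8: r2=18|8=26
after ADD r1, r1, #4: r1=100+4=104
after ADD r6, r6, #1: r6=1+1=2
CMP r6, #5  (cmp 2,5)
BLT L1: taken
after LDR r2, [r1]: r2=M[104]=2
after OR r2, r2, #8: r2=2|8=10
after ADD r1, r1, #4: r1=104+4=108
after ADD r6, r6, #1: r6=2+1=3
CMP r6, #5  (cmp 3,5)
BLT L1: taken
after LDR r2, [r1]: r2=M[108]=-6
after OR r2, r2, #8: r2=(-6)|8=-6
after ADD r1, r1, #4: r1=108+4=112
after ADD r6, r6, #1: r6=3+1=4
CMP r6, #5  (cmp 4,5)
BLT L1: taken
after LDR r2, [r1]: r2=M[112]=-8
after OR r2, r2, #8: r2=(-8)|8=-8
after ADD r1, r1, #4: r1=112+4=116
after ADD r6, r6, #1: r6=4+1=5
CMP r6, #5  (cmp 5,5)
BLT L1: not taken
STR r2, [112] → M[112]=-8
halt.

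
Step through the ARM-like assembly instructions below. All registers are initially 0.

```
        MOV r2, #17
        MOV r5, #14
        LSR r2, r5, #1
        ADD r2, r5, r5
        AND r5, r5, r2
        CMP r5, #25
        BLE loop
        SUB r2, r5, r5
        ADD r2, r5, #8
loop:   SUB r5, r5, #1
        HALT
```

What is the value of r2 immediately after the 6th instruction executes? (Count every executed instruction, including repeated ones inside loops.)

after MOV r2, #17: r2=17
after MOV r5, #14: r5=14
after LSR r2, r5, #1: r2=14>>1=7
after ADD r2, r5, r5: r2=14+14=28
after AND r5, r5, r2: r5=14&28=12
CMP r5, #25  (cmp 12,25)
After step 6: r2 = 28.

28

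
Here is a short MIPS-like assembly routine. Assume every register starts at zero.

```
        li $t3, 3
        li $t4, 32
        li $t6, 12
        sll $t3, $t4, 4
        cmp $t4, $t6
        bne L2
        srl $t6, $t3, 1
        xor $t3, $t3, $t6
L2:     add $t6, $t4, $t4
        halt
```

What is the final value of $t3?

512

$t3=3
$t4=32
$t6=12
$t3=32<<4=512
cmp $t4, $t6  (cmp 32,12)
bne L2: taken
$t6=32+32=64
halt.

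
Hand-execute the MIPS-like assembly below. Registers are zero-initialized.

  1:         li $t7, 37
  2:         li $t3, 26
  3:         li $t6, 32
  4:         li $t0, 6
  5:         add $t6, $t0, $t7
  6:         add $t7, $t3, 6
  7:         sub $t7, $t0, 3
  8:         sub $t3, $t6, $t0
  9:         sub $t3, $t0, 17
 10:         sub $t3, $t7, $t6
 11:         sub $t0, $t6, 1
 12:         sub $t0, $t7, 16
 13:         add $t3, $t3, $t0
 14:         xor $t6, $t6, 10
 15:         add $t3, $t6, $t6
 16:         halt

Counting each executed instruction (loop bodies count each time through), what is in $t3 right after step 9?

li $t7, 37 → $t7=37
li $t3, 26 → $t3=26
li $t6, 32 → $t6=32
li $t0, 6 → $t0=6
add $t6, $t0, $t7 → $t6=6+37=43
add $t7, $t3, 6 → $t7=26+6=32
sub $t7, $t0, 3 → $t7=6-3=3
sub $t3, $t6, $t0 → $t3=43-6=37
sub $t3, $t0, 17 → $t3=6-17=-11
After step 9: $t3 = -11.

-11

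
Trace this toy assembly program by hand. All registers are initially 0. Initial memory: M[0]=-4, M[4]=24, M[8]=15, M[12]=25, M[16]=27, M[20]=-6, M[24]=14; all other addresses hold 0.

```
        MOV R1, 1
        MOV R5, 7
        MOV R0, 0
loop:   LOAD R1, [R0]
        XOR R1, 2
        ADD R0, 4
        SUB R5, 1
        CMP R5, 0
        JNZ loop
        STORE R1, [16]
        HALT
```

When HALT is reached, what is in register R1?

R1=1
R5=7
R0=0
R1=M[0]=-4
R1=(-4)^2=-2
R0=0+4=4
R5=7-1=6
CMP R5, 0  (cmp 6,0)
JNZ loop: taken
R1=M[4]=24
R1=24^2=26
R0=4+4=8
R5=6-1=5
CMP R5, 0  (cmp 5,0)
JNZ loop: taken
R1=M[8]=15
R1=15^2=13
R0=8+4=12
R5=5-1=4
CMP R5, 0  (cmp 4,0)
JNZ loop: taken
R1=M[12]=25
R1=25^2=27
R0=12+4=16
R5=4-1=3
CMP R5, 0  (cmp 3,0)
JNZ loop: taken
R1=M[16]=27
R1=27^2=25
R0=16+4=20
R5=3-1=2
CMP R5, 0  (cmp 2,0)
JNZ loop: taken
R1=M[20]=-6
R1=(-6)^2=-8
R0=20+4=24
R5=2-1=1
CMP R5, 0  (cmp 1,0)
JNZ loop: taken
R1=M[24]=14
R1=14^2=12
R0=24+4=28
R5=1-1=0
CMP R5, 0  (cmp 0,0)
JNZ loop: not taken
STORE R1, [16] → M[16]=12
halt.

12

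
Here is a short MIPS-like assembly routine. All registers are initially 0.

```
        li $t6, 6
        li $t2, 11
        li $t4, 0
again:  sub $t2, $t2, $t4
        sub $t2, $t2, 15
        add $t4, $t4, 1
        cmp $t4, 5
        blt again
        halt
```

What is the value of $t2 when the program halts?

after li $t6, 6: $t6=6
after li $t2, 11: $t2=11
after li $t4, 0: $t4=0
after sub $t2, $t2, $t4: $t2=11-0=11
after sub $t2, $t2, 15: $t2=11-15=-4
after add $t4, $t4, 1: $t4=0+1=1
cmp $t4, 5  (cmp 1,5)
blt again: taken
after sub $t2, $t2, $t4: $t2=(-4)-1=-5
after sub $t2, $t2, 15: $t2=(-5)-15=-20
after add $t4, $t4, 1: $t4=1+1=2
cmp $t4, 5  (cmp 2,5)
blt again: taken
after sub $t2, $t2, $t4: $t2=(-20)-2=-22
after sub $t2, $t2, 15: $t2=(-22)-15=-37
after add $t4, $t4, 1: $t4=2+1=3
cmp $t4, 5  (cmp 3,5)
blt again: taken
after sub $t2, $t2, $t4: $t2=(-37)-3=-40
after sub $t2, $t2, 15: $t2=(-40)-15=-55
after add $t4, $t4, 1: $t4=3+1=4
cmp $t4, 5  (cmp 4,5)
blt again: taken
after sub $t2, $t2, $t4: $t2=(-55)-4=-59
after sub $t2, $t2, 15: $t2=(-59)-15=-74
after add $t4, $t4, 1: $t4=4+1=5
cmp $t4, 5  (cmp 5,5)
blt again: not taken
halt.

-74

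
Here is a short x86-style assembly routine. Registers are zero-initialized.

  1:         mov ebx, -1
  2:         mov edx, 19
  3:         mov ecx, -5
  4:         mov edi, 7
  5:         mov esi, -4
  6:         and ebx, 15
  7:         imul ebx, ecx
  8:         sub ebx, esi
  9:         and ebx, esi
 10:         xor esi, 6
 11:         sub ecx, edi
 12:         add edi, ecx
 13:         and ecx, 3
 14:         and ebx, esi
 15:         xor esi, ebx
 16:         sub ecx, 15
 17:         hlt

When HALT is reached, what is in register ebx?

after mov ebx, -1: ebx=-1
after mov edx, 19: edx=19
after mov ecx, -5: ecx=-5
after mov edi, 7: edi=7
after mov esi, -4: esi=-4
after and ebx, 15: ebx=(-1)&15=15
after imul ebx, ecx: ebx=15*(-5)=-75
after sub ebx, esi: ebx=(-75)-(-4)=-71
after and ebx, esi: ebx=(-71)&(-4)=-72
after xor esi, 6: esi=(-4)^6=-6
after sub ecx, edi: ecx=(-5)-7=-12
after add edi, ecx: edi=7+(-12)=-5
after and ecx, 3: ecx=(-12)&3=0
after and ebx, esi: ebx=(-72)&(-6)=-72
after xor esi, ebx: esi=(-6)^(-72)=66
after sub ecx, 15: ecx=0-15=-15
halt.

-72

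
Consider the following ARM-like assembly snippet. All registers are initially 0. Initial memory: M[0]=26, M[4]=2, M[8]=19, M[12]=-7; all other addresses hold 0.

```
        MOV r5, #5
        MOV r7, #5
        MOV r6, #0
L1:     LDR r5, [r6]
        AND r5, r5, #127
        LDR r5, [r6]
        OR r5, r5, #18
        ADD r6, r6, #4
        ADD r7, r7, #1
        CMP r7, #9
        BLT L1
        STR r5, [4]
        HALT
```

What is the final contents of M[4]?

-5

r5=5
r7=5
r6=0
r5=M[0]=26
r5=26&127=26
r5=M[0]=26
r5=26|18=26
r6=0+4=4
r7=5+1=6
CMP r7, #9  (cmp 6,9)
BLT L1: taken
r5=M[4]=2
r5=2&127=2
r5=M[4]=2
r5=2|18=18
r6=4+4=8
r7=6+1=7
CMP r7, #9  (cmp 7,9)
BLT L1: taken
r5=M[8]=19
r5=19&127=19
r5=M[8]=19
r5=19|18=19
r6=8+4=12
r7=7+1=8
CMP r7, #9  (cmp 8,9)
BLT L1: taken
r5=M[12]=-7
r5=(-7)&127=121
r5=M[12]=-7
r5=(-7)|18=-5
r6=12+4=16
r7=8+1=9
CMP r7, #9  (cmp 9,9)
BLT L1: not taken
STR r5, [4] → M[4]=-5
halt.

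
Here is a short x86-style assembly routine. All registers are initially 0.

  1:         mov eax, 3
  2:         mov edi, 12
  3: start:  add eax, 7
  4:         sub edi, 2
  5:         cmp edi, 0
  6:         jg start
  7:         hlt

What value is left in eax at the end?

45

mov eax, 3 → eax=3
mov edi, 12 → edi=12
add eax, 7 → eax=3+7=10
sub edi, 2 → edi=12-2=10
cmp edi, 0  (cmp 10,0)
jg start: taken
add eax, 7 → eax=10+7=17
sub edi, 2 → edi=10-2=8
cmp edi, 0  (cmp 8,0)
jg start: taken
add eax, 7 → eax=17+7=24
sub edi, 2 → edi=8-2=6
cmp edi, 0  (cmp 6,0)
jg start: taken
add eax, 7 → eax=24+7=31
sub edi, 2 → edi=6-2=4
cmp edi, 0  (cmp 4,0)
jg start: taken
add eax, 7 → eax=31+7=38
sub edi, 2 → edi=4-2=2
cmp edi, 0  (cmp 2,0)
jg start: taken
add eax, 7 → eax=38+7=45
sub edi, 2 → edi=2-2=0
cmp edi, 0  (cmp 0,0)
jg start: not taken
halt.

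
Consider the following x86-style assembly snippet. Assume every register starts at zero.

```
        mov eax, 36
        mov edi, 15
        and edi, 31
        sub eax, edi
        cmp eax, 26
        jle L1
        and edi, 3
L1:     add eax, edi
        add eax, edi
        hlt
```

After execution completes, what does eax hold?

after mov eax, 36: eax=36
after mov edi, 15: edi=15
after and edi, 31: edi=15&31=15
after sub eax, edi: eax=36-15=21
cmp eax, 26  (cmp 21,26)
jle L1: taken
after add eax, edi: eax=21+15=36
after add eax, edi: eax=36+15=51
halt.

51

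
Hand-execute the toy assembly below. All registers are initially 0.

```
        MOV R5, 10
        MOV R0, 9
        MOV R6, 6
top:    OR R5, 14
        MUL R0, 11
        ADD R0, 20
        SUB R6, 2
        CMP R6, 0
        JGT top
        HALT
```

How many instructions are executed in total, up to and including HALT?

22

R5=10
R0=9
R6=6
R5=10|14=14
R0=9*11=99
R0=99+20=119
R6=6-2=4
CMP R6, 0  (cmp 4,0)
JGT top: taken
R5=14|14=14
R0=119*11=1309
R0=1309+20=1329
R6=4-2=2
CMP R6, 0  (cmp 2,0)
JGT top: taken
R5=14|14=14
R0=1329*11=14619
R0=14619+20=14639
R6=2-2=0
CMP R6, 0  (cmp 0,0)
JGT top: not taken
halt.
Total executed instructions: 22.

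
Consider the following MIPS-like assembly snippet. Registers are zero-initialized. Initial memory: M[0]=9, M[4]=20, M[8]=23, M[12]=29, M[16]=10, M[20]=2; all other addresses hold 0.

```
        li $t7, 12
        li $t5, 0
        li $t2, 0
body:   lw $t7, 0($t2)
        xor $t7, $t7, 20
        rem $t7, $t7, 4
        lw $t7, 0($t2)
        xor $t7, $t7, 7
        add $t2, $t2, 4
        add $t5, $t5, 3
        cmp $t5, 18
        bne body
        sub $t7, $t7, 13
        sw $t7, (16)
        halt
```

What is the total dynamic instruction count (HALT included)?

$t7=12
$t5=0
$t2=0
$t7=M[0]=9
$t7=9^20=29
$t7=29%4=1
$t7=M[0]=9
$t7=9^7=14
$t2=0+4=4
$t5=0+3=3
cmp $t5, 18  (cmp 3,18)
bne body: taken
$t7=M[4]=20
$t7=20^20=0
$t7=0%4=0
$t7=M[4]=20
$t7=20^7=19
$t2=4+4=8
$t5=3+3=6
cmp $t5, 18  (cmp 6,18)
bne body: taken
$t7=M[8]=23
$t7=23^20=3
$t7=3%4=3
$t7=M[8]=23
$t7=23^7=16
$t2=8+4=12
$t5=6+3=9
cmp $t5, 18  (cmp 9,18)
bne body: taken
$t7=M[12]=29
$t7=29^20=9
$t7=9%4=1
$t7=M[12]=29
$t7=29^7=26
$t2=12+4=16
$t5=9+3=12
cmp $t5, 18  (cmp 12,18)
bne body: taken
$t7=M[16]=10
$t7=10^20=30
$t7=30%4=2
$t7=M[16]=10
$t7=10^7=13
$t2=16+4=20
$t5=12+3=15
cmp $t5, 18  (cmp 15,18)
bne body: taken
$t7=M[20]=2
$t7=2^20=22
$t7=22%4=2
$t7=M[20]=2
$t7=2^7=5
$t2=20+4=24
$t5=15+3=18
cmp $t5, 18  (cmp 18,18)
bne body: not taken
$t7=5-13=-8
sw $t7, (16) → M[16]=-8
halt.
Total executed instructions: 60.

60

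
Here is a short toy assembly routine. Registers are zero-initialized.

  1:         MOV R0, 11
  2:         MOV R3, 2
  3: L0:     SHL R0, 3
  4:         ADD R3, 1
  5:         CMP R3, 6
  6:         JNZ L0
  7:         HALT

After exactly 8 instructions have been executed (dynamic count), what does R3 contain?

4

MOV R0, 11 → R0=11
MOV R3, 2 → R3=2
SHL R0, 3 → R0=11<<3=88
ADD R3, 1 → R3=2+1=3
CMP R3, 6  (cmp 3,6)
JNZ L0: taken
SHL R0, 3 → R0=88<<3=704
ADD R3, 1 → R3=3+1=4
After step 8: R3 = 4.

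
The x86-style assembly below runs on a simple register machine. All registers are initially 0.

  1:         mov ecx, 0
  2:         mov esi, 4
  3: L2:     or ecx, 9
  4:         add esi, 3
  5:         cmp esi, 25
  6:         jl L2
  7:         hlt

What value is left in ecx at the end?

after mov ecx, 0: ecx=0
after mov esi, 4: esi=4
after or ecx, 9: ecx=0|9=9
after add esi, 3: esi=4+3=7
cmp esi, 25  (cmp 7,25)
jl L2: taken
after or ecx, 9: ecx=9|9=9
after add esi, 3: esi=7+3=10
cmp esi, 25  (cmp 10,25)
jl L2: taken
after or ecx, 9: ecx=9|9=9
after add esi, 3: esi=10+3=13
cmp esi, 25  (cmp 13,25)
jl L2: taken
after or ecx, 9: ecx=9|9=9
after add esi, 3: esi=13+3=16
cmp esi, 25  (cmp 16,25)
jl L2: taken
after or ecx, 9: ecx=9|9=9
after add esi, 3: esi=16+3=19
cmp esi, 25  (cmp 19,25)
jl L2: taken
after or ecx, 9: ecx=9|9=9
after add esi, 3: esi=19+3=22
cmp esi, 25  (cmp 22,25)
jl L2: taken
after or ecx, 9: ecx=9|9=9
after add esi, 3: esi=22+3=25
cmp esi, 25  (cmp 25,25)
jl L2: not taken
halt.

9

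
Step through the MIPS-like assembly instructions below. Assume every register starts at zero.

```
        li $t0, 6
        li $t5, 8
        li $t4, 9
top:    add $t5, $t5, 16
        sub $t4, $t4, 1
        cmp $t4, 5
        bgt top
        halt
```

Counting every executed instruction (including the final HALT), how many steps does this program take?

after li $t0, 6: $t0=6
after li $t5, 8: $t5=8
after li $t4, 9: $t4=9
after add $t5, $t5, 16: $t5=8+16=24
after sub $t4, $t4, 1: $t4=9-1=8
cmp $t4, 5  (cmp 8,5)
bgt top: taken
after add $t5, $t5, 16: $t5=24+16=40
after sub $t4, $t4, 1: $t4=8-1=7
cmp $t4, 5  (cmp 7,5)
bgt top: taken
after add $t5, $t5, 16: $t5=40+16=56
after sub $t4, $t4, 1: $t4=7-1=6
cmp $t4, 5  (cmp 6,5)
bgt top: taken
after add $t5, $t5, 16: $t5=56+16=72
after sub $t4, $t4, 1: $t4=6-1=5
cmp $t4, 5  (cmp 5,5)
bgt top: not taken
halt.
Total executed instructions: 20.

20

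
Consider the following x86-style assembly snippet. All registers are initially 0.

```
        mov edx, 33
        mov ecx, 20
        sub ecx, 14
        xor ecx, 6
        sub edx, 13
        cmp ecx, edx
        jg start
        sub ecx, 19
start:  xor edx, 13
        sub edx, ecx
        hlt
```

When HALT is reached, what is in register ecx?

after mov edx, 33: edx=33
after mov ecx, 20: ecx=20
after sub ecx, 14: ecx=20-14=6
after xor ecx, 6: ecx=6^6=0
after sub edx, 13: edx=33-13=20
cmp ecx, edx  (cmp 0,20)
jg start: not taken
after sub ecx, 19: ecx=0-19=-19
after xor edx, 13: edx=20^13=25
after sub edx, ecx: edx=25-(-19)=44
halt.

-19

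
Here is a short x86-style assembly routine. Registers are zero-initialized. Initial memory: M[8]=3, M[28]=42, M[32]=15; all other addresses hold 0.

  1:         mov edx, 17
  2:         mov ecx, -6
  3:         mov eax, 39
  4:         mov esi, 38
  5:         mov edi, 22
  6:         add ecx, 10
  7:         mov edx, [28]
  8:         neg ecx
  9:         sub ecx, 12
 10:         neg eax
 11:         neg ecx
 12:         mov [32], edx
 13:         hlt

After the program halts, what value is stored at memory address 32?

42

edx=17
ecx=-6
eax=39
esi=38
edi=22
ecx=(-6)+10=4
edx=M[28]=42
ecx=-(4)=-4
ecx=(-4)-12=-16
eax=-(39)=-39
ecx=-(-16)=16
mov [32], edx → M[32]=42
halt.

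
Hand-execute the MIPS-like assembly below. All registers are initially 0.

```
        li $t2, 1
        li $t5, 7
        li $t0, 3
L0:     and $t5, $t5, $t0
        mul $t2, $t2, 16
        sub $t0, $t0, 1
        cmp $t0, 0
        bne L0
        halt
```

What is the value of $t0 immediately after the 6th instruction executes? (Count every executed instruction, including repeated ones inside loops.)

2

li $t2, 1 → $t2=1
li $t5, 7 → $t5=7
li $t0, 3 → $t0=3
and $t5, $t5, $t0 → $t5=7&3=3
mul $t2, $t2, 16 → $t2=1*16=16
sub $t0, $t0, 1 → $t0=3-1=2
After step 6: $t0 = 2.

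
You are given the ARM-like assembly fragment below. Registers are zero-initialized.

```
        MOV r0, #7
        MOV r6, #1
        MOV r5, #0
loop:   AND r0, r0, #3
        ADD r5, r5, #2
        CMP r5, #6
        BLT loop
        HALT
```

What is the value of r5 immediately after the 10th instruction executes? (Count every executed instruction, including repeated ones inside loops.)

MOV r0, #7 → r0=7
MOV r6, #1 → r6=1
MOV r5, #0 → r5=0
AND r0, r0, #3 → r0=7&3=3
ADD r5, r5, #2 → r5=0+2=2
CMP r5, #6  (cmp 2,6)
BLT loop: taken
AND r0, r0, #3 → r0=3&3=3
ADD r5, r5, #2 → r5=2+2=4
CMP r5, #6  (cmp 4,6)
After step 10: r5 = 4.

4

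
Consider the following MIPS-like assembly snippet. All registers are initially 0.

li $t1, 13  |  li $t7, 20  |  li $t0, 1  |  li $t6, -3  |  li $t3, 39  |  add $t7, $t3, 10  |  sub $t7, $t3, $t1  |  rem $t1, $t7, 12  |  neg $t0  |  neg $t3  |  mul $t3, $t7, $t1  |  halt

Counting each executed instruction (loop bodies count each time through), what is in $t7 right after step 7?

26

after li $t1, 13: $t1=13
after li $t7, 20: $t7=20
after li $t0, 1: $t0=1
after li $t6, -3: $t6=-3
after li $t3, 39: $t3=39
after add $t7, $t3, 10: $t7=39+10=49
after sub $t7, $t3, $t1: $t7=39-13=26
After step 7: $t7 = 26.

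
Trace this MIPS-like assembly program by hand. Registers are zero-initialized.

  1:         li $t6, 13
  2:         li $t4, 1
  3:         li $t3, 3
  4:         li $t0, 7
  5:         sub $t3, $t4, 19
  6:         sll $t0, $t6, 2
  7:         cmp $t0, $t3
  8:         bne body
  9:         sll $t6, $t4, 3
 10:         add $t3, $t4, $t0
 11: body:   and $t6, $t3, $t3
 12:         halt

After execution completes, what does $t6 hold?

li $t6, 13 → $t6=13
li $t4, 1 → $t4=1
li $t3, 3 → $t3=3
li $t0, 7 → $t0=7
sub $t3, $t4, 19 → $t3=1-19=-18
sll $t0, $t6, 2 → $t0=13<<2=52
cmp $t0, $t3  (cmp 52,-18)
bne body: taken
and $t6, $t3, $t3 → $t6=(-18)&(-18)=-18
halt.

-18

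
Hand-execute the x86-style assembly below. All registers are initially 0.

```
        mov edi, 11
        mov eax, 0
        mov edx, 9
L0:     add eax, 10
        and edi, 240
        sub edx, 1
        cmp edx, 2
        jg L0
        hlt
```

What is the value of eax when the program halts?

70

after mov edi, 11: edi=11
after mov eax, 0: eax=0
after mov edx, 9: edx=9
after add eax, 10: eax=0+10=10
after and edi, 240: edi=11&240=0
after sub edx, 1: edx=9-1=8
cmp edx, 2  (cmp 8,2)
jg L0: taken
after add eax, 10: eax=10+10=20
after and edi, 240: edi=0&240=0
after sub edx, 1: edx=8-1=7
cmp edx, 2  (cmp 7,2)
jg L0: taken
after add eax, 10: eax=20+10=30
after and edi, 240: edi=0&240=0
after sub edx, 1: edx=7-1=6
cmp edx, 2  (cmp 6,2)
jg L0: taken
after add eax, 10: eax=30+10=40
after and edi, 240: edi=0&240=0
after sub edx, 1: edx=6-1=5
cmp edx, 2  (cmp 5,2)
jg L0: taken
after add eax, 10: eax=40+10=50
after and edi, 240: edi=0&240=0
after sub edx, 1: edx=5-1=4
cmp edx, 2  (cmp 4,2)
jg L0: taken
after add eax, 10: eax=50+10=60
after and edi, 240: edi=0&240=0
after sub edx, 1: edx=4-1=3
cmp edx, 2  (cmp 3,2)
jg L0: taken
after add eax, 10: eax=60+10=70
after and edi, 240: edi=0&240=0
after sub edx, 1: edx=3-1=2
cmp edx, 2  (cmp 2,2)
jg L0: not taken
halt.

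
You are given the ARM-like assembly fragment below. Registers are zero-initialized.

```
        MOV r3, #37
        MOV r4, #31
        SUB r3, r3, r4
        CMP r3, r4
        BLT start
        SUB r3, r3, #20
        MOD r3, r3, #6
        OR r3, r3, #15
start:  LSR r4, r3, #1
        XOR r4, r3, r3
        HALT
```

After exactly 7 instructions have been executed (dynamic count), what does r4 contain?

0

MOV r3, #37 → r3=37
MOV r4, #31 → r4=31
SUB r3, r3, r4 → r3=37-31=6
CMP r3, r4  (cmp 6,31)
BLT start: taken
LSR r4, r3, #1 → r4=6>>1=3
XOR r4, r3, r3 → r4=6^6=0
After step 7: r4 = 0.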